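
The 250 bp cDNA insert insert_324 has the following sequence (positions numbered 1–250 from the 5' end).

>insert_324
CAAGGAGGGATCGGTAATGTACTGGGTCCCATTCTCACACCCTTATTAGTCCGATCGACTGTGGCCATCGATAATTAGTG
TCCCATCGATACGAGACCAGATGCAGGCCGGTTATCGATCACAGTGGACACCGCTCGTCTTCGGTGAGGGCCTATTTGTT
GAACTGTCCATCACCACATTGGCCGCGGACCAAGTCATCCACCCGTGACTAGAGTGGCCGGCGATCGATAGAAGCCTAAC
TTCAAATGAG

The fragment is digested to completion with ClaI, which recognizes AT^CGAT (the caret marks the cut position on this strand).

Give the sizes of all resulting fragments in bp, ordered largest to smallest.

110, 68, 29, 25, 18 bp

ClaI sites (ATCGAT) start at positions 67, 85, 114, 224.
ClaI cuts after base 2 of each site, so after positions 68, 86, 115, 225.
Linear molecule, 4 cuts → 5 fragments:
  1–68 → 68 bp
  69–86 → 18 bp
  87–115 → 29 bp
  116–225 → 110 bp
  226–250 → 25 bp
Sorted largest to smallest: 110, 68, 29, 25, 18 bp.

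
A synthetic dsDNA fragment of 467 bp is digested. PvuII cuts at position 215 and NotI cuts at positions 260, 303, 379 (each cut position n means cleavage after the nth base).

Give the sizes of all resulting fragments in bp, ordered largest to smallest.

215, 88, 76, 45, 43 bp

Combined cut positions (sorted): 215, 260, 303, 379.
Linear molecule, 4 cuts → 5 fragments:
  215 − 0 = 215 bp
  260 − 215 = 45 bp
  303 − 260 = 43 bp
  379 − 303 = 76 bp
  467 − 379 = 88 bp
Sorted largest to smallest: 215, 88, 76, 45, 43 bp.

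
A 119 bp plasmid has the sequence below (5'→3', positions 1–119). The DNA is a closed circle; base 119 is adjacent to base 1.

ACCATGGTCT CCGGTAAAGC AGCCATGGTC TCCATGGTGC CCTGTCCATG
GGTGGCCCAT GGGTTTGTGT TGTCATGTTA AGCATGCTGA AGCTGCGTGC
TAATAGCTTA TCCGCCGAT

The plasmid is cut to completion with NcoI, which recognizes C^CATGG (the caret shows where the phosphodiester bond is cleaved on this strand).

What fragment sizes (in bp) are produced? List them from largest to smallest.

64, 21, 14, 11, 9 bp

NcoI sites (CCATGG) start at positions 2, 23, 32, 46, 57.
NcoI cuts after the first base of each site, so after positions 2, 23, 32, 46, 57.
Circular molecule, 5 cuts → 5 fragments:
  3–23 → 21 bp
  24–32 → 9 bp
  33–46 → 14 bp
  47–57 → 11 bp
  58–119 then 1–2 → 62 + 2 = 64 bp
Sorted largest to smallest: 64, 21, 14, 11, 9 bp.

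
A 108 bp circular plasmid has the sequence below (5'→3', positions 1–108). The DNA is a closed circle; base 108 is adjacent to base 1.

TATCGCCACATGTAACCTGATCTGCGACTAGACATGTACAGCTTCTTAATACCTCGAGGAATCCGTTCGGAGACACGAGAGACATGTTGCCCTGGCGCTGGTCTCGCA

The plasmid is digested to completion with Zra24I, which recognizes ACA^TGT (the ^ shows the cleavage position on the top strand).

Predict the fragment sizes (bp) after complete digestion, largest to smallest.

50, 34, 24 bp

Zra24I sites (ACATGT) start at positions 8, 32, 82.
Zra24I cuts after base 3 of each site, so after positions 10, 34, 84.
Circular molecule, 3 cuts → 3 fragments:
  11–34 → 24 bp
  35–84 → 50 bp
  85–108 then 1–10 → 24 + 10 = 34 bp
Sorted largest to smallest: 50, 34, 24 bp.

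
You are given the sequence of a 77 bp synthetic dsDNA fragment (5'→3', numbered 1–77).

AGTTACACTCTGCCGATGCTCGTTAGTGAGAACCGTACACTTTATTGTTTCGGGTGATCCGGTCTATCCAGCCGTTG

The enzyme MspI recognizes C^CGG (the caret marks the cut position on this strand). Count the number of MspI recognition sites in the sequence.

CCGG occurs starting at position 59.
MspI cuts at 1 site.

1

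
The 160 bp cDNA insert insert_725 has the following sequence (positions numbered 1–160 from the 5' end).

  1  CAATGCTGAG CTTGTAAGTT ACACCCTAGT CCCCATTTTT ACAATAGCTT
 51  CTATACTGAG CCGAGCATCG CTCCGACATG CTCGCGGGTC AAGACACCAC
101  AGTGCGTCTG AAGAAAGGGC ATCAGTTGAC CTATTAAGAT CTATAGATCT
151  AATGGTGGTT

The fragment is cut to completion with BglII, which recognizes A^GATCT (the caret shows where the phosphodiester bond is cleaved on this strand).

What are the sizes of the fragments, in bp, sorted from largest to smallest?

BglII sites (AGATCT) start at positions 137, 145.
BglII cuts after the first base of each site, so after positions 137, 145.
Linear molecule, 2 cuts → 3 fragments:
  1–137 → 137 bp
  138–145 → 8 bp
  146–160 → 15 bp
Sorted largest to smallest: 137, 15, 8 bp.

137, 15, 8 bp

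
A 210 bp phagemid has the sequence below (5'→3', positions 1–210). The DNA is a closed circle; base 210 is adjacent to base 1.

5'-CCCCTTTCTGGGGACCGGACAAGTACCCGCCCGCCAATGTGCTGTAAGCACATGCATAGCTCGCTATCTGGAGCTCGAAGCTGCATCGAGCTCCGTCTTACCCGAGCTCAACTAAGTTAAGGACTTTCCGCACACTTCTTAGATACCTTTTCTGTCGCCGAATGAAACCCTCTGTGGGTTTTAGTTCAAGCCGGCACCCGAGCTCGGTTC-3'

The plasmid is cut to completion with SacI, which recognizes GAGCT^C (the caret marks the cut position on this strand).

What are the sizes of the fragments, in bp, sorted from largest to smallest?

SacI sites (GAGCTC) start at positions 71, 88, 104, 200.
SacI cuts after base 5 of each site (before the last base), so after positions 75, 92, 108, 204.
Circular molecule, 4 cuts → 4 fragments:
  76–92 → 17 bp
  93–108 → 16 bp
  109–204 → 96 bp
  205–210 then 1–75 → 6 + 75 = 81 bp
Sorted largest to smallest: 96, 81, 17, 16 bp.

96, 81, 17, 16 bp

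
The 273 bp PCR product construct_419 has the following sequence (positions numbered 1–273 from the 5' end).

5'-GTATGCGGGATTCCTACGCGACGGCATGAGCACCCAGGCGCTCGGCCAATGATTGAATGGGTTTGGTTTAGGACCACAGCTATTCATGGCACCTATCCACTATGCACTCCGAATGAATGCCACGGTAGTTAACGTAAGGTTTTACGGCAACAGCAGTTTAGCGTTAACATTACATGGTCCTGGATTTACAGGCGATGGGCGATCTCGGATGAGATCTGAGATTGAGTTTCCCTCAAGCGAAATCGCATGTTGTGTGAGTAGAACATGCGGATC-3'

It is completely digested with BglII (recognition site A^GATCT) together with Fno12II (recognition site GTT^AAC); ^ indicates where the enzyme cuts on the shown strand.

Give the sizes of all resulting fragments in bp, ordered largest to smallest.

The BglII site (AGATCT) starts at position 212.
BglII cuts after the first base of each site, so after position 212.
Fno12II sites (GTTAAC) start at positions 128, 163.
Fno12II cuts after base 3 of each site, so after positions 130, 165.
Combined cut positions: 130, 165, 212.
Linear molecule, 3 cuts → 4 fragments:
  1–130 → 130 bp
  131–165 → 35 bp
  166–212 → 47 bp
  213–273 → 61 bp
Sorted largest to smallest: 130, 61, 47, 35 bp.

130, 61, 47, 35 bp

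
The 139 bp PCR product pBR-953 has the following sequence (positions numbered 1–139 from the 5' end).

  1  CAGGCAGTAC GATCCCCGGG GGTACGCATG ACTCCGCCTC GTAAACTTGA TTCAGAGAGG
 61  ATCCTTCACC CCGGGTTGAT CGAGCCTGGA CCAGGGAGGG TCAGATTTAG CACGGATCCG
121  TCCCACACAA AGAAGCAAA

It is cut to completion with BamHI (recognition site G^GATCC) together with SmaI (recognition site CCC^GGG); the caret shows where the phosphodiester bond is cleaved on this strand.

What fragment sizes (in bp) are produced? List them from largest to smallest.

42, 42, 25, 17, 13 bp

BamHI sites (GGATCC) start at positions 59, 114.
BamHI cuts after the first base of each site, so after positions 59, 114.
SmaI sites (CCCGGG) start at positions 15, 70.
SmaI cuts after base 3 of each site, so after positions 17, 72.
Combined cut positions: 17, 59, 72, 114.
Linear molecule, 4 cuts → 5 fragments:
  1–17 → 17 bp
  18–59 → 42 bp
  60–72 → 13 bp
  73–114 → 42 bp
  115–139 → 25 bp
Sorted largest to smallest: 42, 42, 25, 17, 13 bp.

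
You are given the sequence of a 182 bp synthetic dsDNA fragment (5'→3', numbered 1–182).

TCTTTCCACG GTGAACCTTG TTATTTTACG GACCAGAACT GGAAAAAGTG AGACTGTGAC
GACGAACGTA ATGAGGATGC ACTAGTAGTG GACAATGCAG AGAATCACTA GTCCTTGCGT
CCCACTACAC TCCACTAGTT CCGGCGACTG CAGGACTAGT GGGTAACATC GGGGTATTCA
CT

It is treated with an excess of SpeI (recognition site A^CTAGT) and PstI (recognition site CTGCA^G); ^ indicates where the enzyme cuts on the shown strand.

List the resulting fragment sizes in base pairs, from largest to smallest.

SpeI sites (ACTAGT) start at positions 81, 107, 134, 155.
SpeI cuts after the first base of each site, so after positions 81, 107, 134, 155.
The PstI site (CTGCAG) starts at position 148.
PstI cuts after base 5 of each site (before the last base), so after position 152.
Combined cut positions: 81, 107, 134, 152, 155.
Linear molecule, 5 cuts → 6 fragments:
  1–81 → 81 bp
  82–107 → 26 bp
  108–134 → 27 bp
  135–152 → 18 bp
  153–155 → 3 bp
  156–182 → 27 bp
Sorted largest to smallest: 81, 27, 27, 26, 18, 3 bp.

81, 27, 27, 26, 18, 3 bp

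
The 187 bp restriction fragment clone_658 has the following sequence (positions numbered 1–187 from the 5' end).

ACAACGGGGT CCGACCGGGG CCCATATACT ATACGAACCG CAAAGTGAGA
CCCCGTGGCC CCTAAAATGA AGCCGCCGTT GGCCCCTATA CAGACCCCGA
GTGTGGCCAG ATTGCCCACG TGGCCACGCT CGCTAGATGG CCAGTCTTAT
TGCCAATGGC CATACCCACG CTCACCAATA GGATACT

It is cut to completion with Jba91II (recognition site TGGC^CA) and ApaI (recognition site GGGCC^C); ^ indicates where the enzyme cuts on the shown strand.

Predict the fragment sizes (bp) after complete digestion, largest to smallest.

Jba91II sites (TGGCCA) start at positions 104, 121, 138, 157.
Jba91II cuts after base 4 of each site, so after positions 107, 124, 141, 160.
The ApaI site (GGGCCC) starts at position 18.
ApaI cuts after base 5 of each site (before the last base), so after position 22.
Combined cut positions: 22, 107, 124, 141, 160.
Linear molecule, 5 cuts → 6 fragments:
  1–22 → 22 bp
  23–107 → 85 bp
  108–124 → 17 bp
  125–141 → 17 bp
  142–160 → 19 bp
  161–187 → 27 bp
Sorted largest to smallest: 85, 27, 22, 19, 17, 17 bp.

85, 27, 22, 19, 17, 17 bp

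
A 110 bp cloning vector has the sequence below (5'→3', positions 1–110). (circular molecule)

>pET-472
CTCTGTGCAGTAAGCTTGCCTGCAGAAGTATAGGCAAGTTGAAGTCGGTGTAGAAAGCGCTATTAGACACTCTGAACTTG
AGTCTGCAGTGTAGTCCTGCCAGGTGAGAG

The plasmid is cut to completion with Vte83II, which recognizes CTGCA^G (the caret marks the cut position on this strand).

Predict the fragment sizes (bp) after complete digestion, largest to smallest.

Vte83II sites (CTGCAG) start at positions 20, 84.
Vte83II cuts after base 5 of each site (before the last base), so after positions 24, 88.
Circular molecule, 2 cuts → 2 fragments:
  25–88 → 64 bp
  89–110 then 1–24 → 22 + 24 = 46 bp
Sorted largest to smallest: 64, 46 bp.

64, 46 bp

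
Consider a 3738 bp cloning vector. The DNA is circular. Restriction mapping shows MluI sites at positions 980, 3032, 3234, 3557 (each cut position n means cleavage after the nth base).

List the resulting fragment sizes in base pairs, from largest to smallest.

2052, 1161, 323, 202 bp

Circular molecule, 4 cuts → 4 fragments:
  3032 − 980 = 2052 bp
  3234 − 3032 = 202 bp
  3557 − 3234 = 323 bp
  wrap: 3738 − 3557 + 980 = 1161 bp
Sorted largest to smallest: 2052, 1161, 323, 202 bp.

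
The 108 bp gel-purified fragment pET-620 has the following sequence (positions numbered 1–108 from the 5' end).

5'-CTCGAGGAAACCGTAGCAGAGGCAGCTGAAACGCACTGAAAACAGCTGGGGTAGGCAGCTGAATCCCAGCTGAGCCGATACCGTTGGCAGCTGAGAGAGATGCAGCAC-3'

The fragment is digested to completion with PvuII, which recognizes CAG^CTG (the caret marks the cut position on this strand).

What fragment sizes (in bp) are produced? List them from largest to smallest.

PvuII sites (CAGCTG) start at positions 23, 43, 56, 67, 88.
PvuII cuts after base 3 of each site, so after positions 25, 45, 58, 69, 90.
Linear molecule, 5 cuts → 6 fragments:
  1–25 → 25 bp
  26–45 → 20 bp
  46–58 → 13 bp
  59–69 → 11 bp
  70–90 → 21 bp
  91–108 → 18 bp
Sorted largest to smallest: 25, 21, 20, 18, 13, 11 bp.

25, 21, 20, 18, 13, 11 bp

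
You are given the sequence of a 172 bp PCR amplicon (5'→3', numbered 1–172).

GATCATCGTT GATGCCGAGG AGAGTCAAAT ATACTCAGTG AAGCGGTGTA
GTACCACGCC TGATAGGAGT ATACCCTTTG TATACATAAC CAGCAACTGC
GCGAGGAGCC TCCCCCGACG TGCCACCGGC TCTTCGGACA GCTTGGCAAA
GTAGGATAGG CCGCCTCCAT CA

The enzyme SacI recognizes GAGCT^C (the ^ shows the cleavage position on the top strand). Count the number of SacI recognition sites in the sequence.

0

No occurrence of GAGCTC is present in the sequence.
SacI does not cut: 0 sites.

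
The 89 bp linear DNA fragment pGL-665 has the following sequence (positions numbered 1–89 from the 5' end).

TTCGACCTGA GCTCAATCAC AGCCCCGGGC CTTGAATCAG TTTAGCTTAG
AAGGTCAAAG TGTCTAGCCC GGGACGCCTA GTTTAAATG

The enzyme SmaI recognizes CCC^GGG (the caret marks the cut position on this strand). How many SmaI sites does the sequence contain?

2

CCCGGG occurs starting at positions 24, 68.
SmaI cuts at 2 sites.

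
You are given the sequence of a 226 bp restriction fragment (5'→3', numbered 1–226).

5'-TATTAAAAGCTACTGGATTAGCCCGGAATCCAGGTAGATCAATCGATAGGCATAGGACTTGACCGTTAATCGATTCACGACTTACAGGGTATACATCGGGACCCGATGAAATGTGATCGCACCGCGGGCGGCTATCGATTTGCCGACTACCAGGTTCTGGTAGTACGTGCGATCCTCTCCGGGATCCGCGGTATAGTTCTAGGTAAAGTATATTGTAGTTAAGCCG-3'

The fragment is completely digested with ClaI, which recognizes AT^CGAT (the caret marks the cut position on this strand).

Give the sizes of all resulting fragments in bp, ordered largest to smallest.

ClaI sites (ATCGAT) start at positions 42, 69, 134.
ClaI cuts after base 2 of each site, so after positions 43, 70, 135.
Linear molecule, 3 cuts → 4 fragments:
  1–43 → 43 bp
  44–70 → 27 bp
  71–135 → 65 bp
  136–226 → 91 bp
Sorted largest to smallest: 91, 65, 43, 27 bp.

91, 65, 43, 27 bp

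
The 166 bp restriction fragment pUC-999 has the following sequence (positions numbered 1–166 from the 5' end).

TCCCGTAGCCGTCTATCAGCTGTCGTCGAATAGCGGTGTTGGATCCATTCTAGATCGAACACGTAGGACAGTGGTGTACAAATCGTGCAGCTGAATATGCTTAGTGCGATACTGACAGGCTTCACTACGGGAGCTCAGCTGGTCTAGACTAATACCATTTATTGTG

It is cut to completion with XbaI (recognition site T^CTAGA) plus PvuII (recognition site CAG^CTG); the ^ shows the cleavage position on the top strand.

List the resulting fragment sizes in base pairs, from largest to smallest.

48, 41, 30, 23, 19, 5 bp

XbaI sites (TCTAGA) start at positions 49, 143.
XbaI cuts after the first base of each site, so after positions 49, 143.
PvuII sites (CAGCTG) start at positions 17, 88, 136.
PvuII cuts after base 3 of each site, so after positions 19, 90, 138.
Combined cut positions: 19, 49, 90, 138, 143.
Linear molecule, 5 cuts → 6 fragments:
  1–19 → 19 bp
  20–49 → 30 bp
  50–90 → 41 bp
  91–138 → 48 bp
  139–143 → 5 bp
  144–166 → 23 bp
Sorted largest to smallest: 48, 41, 30, 23, 19, 5 bp.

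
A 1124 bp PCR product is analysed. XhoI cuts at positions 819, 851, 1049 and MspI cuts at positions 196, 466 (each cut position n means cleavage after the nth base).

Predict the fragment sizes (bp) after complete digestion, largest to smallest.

Combined cut positions (sorted): 196, 466, 819, 851, 1049.
Linear molecule, 5 cuts → 6 fragments:
  196 − 0 = 196 bp
  466 − 196 = 270 bp
  819 − 466 = 353 bp
  851 − 819 = 32 bp
  1049 − 851 = 198 bp
  1124 − 1049 = 75 bp
Sorted largest to smallest: 353, 270, 198, 196, 75, 32 bp.

353, 270, 198, 196, 75, 32 bp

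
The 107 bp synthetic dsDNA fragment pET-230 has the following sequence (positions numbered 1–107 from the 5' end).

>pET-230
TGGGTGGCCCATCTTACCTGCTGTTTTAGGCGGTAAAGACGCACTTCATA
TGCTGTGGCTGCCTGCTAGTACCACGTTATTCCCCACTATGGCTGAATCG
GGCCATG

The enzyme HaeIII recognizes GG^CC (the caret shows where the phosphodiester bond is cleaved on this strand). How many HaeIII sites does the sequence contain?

2

GGCC occurs starting at positions 6, 101.
HaeIII cuts at 2 sites.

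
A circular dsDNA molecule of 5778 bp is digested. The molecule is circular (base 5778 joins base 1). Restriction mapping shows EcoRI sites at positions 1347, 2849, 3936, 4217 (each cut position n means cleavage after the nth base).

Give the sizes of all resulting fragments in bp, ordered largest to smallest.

Circular molecule, 4 cuts → 4 fragments:
  2849 − 1347 = 1502 bp
  3936 − 2849 = 1087 bp
  4217 − 3936 = 281 bp
  wrap: 5778 − 4217 + 1347 = 2908 bp
Sorted largest to smallest: 2908, 1502, 1087, 281 bp.

2908, 1502, 1087, 281 bp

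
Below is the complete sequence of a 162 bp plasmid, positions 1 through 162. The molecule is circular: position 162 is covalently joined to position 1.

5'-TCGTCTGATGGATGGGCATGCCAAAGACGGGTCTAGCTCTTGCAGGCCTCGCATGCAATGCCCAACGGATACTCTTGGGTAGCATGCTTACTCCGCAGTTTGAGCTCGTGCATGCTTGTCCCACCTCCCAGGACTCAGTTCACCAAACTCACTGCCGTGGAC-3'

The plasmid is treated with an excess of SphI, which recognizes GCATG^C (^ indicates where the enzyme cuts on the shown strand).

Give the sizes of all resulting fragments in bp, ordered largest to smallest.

68, 35, 31, 28 bp

SphI sites (GCATGC) start at positions 16, 51, 82, 110.
SphI cuts after base 5 of each site (before the last base), so after positions 20, 55, 86, 114.
Circular molecule, 4 cuts → 4 fragments:
  21–55 → 35 bp
  56–86 → 31 bp
  87–114 → 28 bp
  115–162 then 1–20 → 48 + 20 = 68 bp
Sorted largest to smallest: 68, 35, 31, 28 bp.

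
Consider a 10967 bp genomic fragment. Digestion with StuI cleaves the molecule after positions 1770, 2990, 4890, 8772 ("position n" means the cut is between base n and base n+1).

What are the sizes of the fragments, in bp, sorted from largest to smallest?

Linear molecule, 4 cuts → 5 fragments:
  1770 − 0 = 1770 bp
  2990 − 1770 = 1220 bp
  4890 − 2990 = 1900 bp
  8772 − 4890 = 3882 bp
  10967 − 8772 = 2195 bp
Sorted largest to smallest: 3882, 2195, 1900, 1770, 1220 bp.

3882, 2195, 1900, 1770, 1220 bp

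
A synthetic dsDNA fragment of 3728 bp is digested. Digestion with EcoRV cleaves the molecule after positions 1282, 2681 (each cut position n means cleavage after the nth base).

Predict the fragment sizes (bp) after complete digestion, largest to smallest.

1399, 1282, 1047 bp

Linear molecule, 2 cuts → 3 fragments:
  1282 − 0 = 1282 bp
  2681 − 1282 = 1399 bp
  3728 − 2681 = 1047 bp
Sorted largest to smallest: 1399, 1282, 1047 bp.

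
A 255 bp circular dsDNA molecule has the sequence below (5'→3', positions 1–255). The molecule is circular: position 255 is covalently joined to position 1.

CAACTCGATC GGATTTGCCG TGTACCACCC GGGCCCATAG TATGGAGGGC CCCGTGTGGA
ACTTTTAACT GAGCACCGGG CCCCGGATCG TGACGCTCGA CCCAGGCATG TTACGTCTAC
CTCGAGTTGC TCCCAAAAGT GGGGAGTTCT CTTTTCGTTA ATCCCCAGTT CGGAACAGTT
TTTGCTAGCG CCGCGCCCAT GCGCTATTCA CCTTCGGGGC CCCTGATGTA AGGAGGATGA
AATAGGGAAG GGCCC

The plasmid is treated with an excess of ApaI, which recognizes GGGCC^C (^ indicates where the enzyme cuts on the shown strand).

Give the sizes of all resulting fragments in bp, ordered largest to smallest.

139, 36, 33, 31, 16 bp

ApaI sites (GGGCCC) start at positions 31, 47, 78, 217, 250.
ApaI cuts after base 5 of each site (before the last base), so after positions 35, 51, 82, 221, 254.
Circular molecule, 5 cuts → 5 fragments:
  36–51 → 16 bp
  52–82 → 31 bp
  83–221 → 139 bp
  222–254 → 33 bp
  255–255 then 1–35 → 1 + 35 = 36 bp
Sorted largest to smallest: 139, 36, 33, 31, 16 bp.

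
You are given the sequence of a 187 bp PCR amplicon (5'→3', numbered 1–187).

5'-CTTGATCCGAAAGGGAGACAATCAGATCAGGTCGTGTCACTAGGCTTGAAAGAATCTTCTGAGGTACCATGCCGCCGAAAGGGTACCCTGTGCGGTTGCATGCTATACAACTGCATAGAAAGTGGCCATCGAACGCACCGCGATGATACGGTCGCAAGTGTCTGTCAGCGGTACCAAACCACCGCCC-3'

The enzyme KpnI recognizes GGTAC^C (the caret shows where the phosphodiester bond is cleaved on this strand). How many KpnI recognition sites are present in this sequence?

GGTACC occurs starting at positions 63, 82, 170.
KpnI cuts at 3 sites.

3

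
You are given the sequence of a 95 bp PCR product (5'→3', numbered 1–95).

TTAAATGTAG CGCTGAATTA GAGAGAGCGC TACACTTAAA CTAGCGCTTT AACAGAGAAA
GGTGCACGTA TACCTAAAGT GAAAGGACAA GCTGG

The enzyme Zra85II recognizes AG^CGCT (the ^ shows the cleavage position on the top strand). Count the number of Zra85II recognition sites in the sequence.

3

AGCGCT occurs starting at positions 9, 26, 43.
Zra85II cuts at 3 sites.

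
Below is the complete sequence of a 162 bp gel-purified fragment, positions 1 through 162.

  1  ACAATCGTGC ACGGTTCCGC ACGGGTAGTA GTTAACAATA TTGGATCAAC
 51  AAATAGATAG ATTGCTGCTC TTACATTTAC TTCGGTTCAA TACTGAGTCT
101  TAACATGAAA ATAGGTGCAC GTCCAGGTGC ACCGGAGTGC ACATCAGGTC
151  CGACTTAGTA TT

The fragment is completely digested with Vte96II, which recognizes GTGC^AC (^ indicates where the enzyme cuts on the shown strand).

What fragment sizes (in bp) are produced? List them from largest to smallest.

Vte96II sites (GTGCAC) start at positions 7, 115, 127, 137.
Vte96II cuts after base 4 of each site, so after positions 10, 118, 130, 140.
Linear molecule, 4 cuts → 5 fragments:
  1–10 → 10 bp
  11–118 → 108 bp
  119–130 → 12 bp
  131–140 → 10 bp
  141–162 → 22 bp
Sorted largest to smallest: 108, 22, 12, 10, 10 bp.

108, 22, 12, 10, 10 bp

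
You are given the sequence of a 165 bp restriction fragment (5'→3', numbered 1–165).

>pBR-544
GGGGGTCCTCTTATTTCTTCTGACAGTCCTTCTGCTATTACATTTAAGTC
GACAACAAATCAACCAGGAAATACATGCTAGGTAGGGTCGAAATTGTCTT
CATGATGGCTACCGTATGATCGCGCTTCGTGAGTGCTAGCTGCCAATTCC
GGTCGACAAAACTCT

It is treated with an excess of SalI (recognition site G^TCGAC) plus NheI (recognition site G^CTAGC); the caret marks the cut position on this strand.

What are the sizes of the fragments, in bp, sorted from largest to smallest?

SalI sites (GTCGAC) start at positions 48, 152.
SalI cuts after the first base of each site, so after positions 48, 152.
The NheI site (GCTAGC) starts at position 135.
NheI cuts after the first base of each site, so after position 135.
Combined cut positions: 48, 135, 152.
Linear molecule, 3 cuts → 4 fragments:
  1–48 → 48 bp
  49–135 → 87 bp
  136–152 → 17 bp
  153–165 → 13 bp
Sorted largest to smallest: 87, 48, 17, 13 bp.

87, 48, 17, 13 bp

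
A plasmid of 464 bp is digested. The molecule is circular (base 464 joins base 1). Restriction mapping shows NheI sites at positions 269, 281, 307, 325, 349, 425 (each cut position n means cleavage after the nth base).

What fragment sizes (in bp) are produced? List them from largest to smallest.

Circular molecule, 6 cuts → 6 fragments:
  281 − 269 = 12 bp
  307 − 281 = 26 bp
  325 − 307 = 18 bp
  349 − 325 = 24 bp
  425 − 349 = 76 bp
  wrap: 464 − 425 + 269 = 308 bp
Sorted largest to smallest: 308, 76, 26, 24, 18, 12 bp.

308, 76, 26, 24, 18, 12 bp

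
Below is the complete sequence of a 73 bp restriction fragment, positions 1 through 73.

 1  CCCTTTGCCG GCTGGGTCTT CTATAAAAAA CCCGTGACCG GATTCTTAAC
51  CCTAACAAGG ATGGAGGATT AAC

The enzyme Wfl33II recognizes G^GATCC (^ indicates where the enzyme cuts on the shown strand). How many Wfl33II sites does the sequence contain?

0

No occurrence of GGATCC is present in the sequence.
Wfl33II does not cut: 0 sites.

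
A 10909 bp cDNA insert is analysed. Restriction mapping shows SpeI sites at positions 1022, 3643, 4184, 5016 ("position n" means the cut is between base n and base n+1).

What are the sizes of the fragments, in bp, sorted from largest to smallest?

5893, 2621, 1022, 832, 541 bp

Linear molecule, 4 cuts → 5 fragments:
  1022 − 0 = 1022 bp
  3643 − 1022 = 2621 bp
  4184 − 3643 = 541 bp
  5016 − 4184 = 832 bp
  10909 − 5016 = 5893 bp
Sorted largest to smallest: 5893, 2621, 1022, 832, 541 bp.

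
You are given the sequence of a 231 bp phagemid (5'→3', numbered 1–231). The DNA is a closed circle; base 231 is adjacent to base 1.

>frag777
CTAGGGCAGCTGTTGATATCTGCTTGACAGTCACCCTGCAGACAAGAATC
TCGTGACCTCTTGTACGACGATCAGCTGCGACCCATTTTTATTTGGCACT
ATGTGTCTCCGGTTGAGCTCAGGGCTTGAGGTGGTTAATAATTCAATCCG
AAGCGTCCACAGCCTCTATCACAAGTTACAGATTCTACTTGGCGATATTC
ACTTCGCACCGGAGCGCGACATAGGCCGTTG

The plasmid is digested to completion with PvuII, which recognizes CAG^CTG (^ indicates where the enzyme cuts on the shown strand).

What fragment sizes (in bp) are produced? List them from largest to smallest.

PvuII sites (CAGCTG) start at positions 7, 73.
PvuII cuts after base 3 of each site, so after positions 9, 75.
Circular molecule, 2 cuts → 2 fragments:
  10–75 → 66 bp
  76–231 then 1–9 → 156 + 9 = 165 bp
Sorted largest to smallest: 165, 66 bp.

165, 66 bp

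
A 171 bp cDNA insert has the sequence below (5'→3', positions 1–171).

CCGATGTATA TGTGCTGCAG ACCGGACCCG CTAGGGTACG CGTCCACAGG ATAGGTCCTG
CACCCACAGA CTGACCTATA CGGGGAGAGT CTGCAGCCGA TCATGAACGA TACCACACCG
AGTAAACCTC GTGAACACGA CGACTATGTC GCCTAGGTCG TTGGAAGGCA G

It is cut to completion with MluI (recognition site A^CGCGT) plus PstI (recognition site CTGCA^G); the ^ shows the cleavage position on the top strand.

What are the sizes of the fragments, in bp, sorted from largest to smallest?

The MluI site (ACGCGT) starts at position 38.
MluI cuts after the first base of each site, so after position 38.
PstI sites (CTGCAG) start at positions 15, 91.
PstI cuts after base 5 of each site (before the last base), so after positions 19, 95.
Combined cut positions: 19, 38, 95.
Linear molecule, 3 cuts → 4 fragments:
  1–19 → 19 bp
  20–38 → 19 bp
  39–95 → 57 bp
  96–171 → 76 bp
Sorted largest to smallest: 76, 57, 19, 19 bp.

76, 57, 19, 19 bp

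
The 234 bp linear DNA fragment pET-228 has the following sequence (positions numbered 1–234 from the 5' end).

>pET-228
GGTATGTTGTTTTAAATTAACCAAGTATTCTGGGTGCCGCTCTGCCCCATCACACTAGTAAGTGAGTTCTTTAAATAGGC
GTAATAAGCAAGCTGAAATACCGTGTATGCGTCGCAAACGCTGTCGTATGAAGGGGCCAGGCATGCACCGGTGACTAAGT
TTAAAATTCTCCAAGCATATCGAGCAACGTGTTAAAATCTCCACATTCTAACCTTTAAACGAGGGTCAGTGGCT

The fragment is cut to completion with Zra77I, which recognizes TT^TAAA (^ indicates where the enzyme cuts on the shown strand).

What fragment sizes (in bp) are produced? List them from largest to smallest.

Zra77I sites (TTTAAA) start at positions 11, 70, 160, 214.
Zra77I cuts after base 2 of each site, so after positions 12, 71, 161, 215.
Linear molecule, 4 cuts → 5 fragments:
  1–12 → 12 bp
  13–71 → 59 bp
  72–161 → 90 bp
  162–215 → 54 bp
  216–234 → 19 bp
Sorted largest to smallest: 90, 59, 54, 19, 12 bp.

90, 59, 54, 19, 12 bp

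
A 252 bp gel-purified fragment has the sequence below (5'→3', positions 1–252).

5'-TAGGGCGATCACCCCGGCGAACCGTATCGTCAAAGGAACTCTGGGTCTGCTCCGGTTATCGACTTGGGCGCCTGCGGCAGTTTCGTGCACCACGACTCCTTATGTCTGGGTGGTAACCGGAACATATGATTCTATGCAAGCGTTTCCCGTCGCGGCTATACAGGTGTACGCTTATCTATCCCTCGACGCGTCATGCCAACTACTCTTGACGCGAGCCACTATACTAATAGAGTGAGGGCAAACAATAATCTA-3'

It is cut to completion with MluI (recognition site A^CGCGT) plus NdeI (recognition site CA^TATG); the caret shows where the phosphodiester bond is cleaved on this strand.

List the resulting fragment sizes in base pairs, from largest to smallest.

124, 66, 62 bp

The MluI site (ACGCGT) starts at position 186.
MluI cuts after the first base of each site, so after position 186.
The NdeI site (CATATG) starts at position 123.
NdeI cuts after base 2 of each site, so after position 124.
Combined cut positions: 124, 186.
Linear molecule, 2 cuts → 3 fragments:
  1–124 → 124 bp
  125–186 → 62 bp
  187–252 → 66 bp
Sorted largest to smallest: 124, 66, 62 bp.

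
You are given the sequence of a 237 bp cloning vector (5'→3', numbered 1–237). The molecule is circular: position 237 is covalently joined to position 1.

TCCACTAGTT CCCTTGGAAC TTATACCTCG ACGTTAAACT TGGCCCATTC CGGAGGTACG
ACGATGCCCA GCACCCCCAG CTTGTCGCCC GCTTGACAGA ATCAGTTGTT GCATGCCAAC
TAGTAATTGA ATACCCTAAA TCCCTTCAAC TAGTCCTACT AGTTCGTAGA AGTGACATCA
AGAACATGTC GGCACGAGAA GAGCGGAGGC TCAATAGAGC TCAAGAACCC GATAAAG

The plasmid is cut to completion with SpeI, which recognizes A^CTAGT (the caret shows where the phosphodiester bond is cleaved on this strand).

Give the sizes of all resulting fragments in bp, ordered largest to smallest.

115, 83, 30, 9 bp

SpeI sites (ACTAGT) start at positions 4, 119, 149, 158.
SpeI cuts after the first base of each site, so after positions 4, 119, 149, 158.
Circular molecule, 4 cuts → 4 fragments:
  5–119 → 115 bp
  120–149 → 30 bp
  150–158 → 9 bp
  159–237 then 1–4 → 79 + 4 = 83 bp
Sorted largest to smallest: 115, 83, 30, 9 bp.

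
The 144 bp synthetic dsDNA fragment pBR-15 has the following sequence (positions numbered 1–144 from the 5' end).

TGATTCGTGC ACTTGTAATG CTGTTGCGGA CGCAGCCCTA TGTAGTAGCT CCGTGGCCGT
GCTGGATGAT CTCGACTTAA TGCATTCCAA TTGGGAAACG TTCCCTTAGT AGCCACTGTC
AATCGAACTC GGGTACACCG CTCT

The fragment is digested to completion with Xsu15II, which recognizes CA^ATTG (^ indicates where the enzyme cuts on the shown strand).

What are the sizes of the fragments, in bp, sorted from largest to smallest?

The Xsu15II site (CAATTG) starts at position 88.
Xsu15II cuts after base 2 of each site, so after position 89.
Linear molecule, 1 cut → 2 fragments:
  1–89 → 89 bp
  90–144 → 55 bp
Sorted largest to smallest: 89, 55 bp.

89, 55 bp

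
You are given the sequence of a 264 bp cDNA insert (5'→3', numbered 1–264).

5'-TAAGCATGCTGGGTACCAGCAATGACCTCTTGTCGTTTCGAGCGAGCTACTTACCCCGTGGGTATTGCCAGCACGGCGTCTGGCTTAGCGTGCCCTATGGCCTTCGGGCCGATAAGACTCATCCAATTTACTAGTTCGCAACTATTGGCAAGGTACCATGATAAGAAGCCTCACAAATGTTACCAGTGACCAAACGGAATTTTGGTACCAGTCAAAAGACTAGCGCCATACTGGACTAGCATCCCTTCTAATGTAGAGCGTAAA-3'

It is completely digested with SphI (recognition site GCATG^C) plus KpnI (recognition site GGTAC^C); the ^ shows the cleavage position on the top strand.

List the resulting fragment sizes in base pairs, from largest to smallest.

140, 56, 52, 8, 8 bp

The SphI site (GCATGC) starts at position 4.
SphI cuts after base 5 of each site (before the last base), so after position 8.
KpnI sites (GGTACC) start at positions 12, 152, 204.
KpnI cuts after base 5 of each site (before the last base), so after positions 16, 156, 208.
Combined cut positions: 8, 16, 156, 208.
Linear molecule, 4 cuts → 5 fragments:
  1–8 → 8 bp
  9–16 → 8 bp
  17–156 → 140 bp
  157–208 → 52 bp
  209–264 → 56 bp
Sorted largest to smallest: 140, 56, 52, 8, 8 bp.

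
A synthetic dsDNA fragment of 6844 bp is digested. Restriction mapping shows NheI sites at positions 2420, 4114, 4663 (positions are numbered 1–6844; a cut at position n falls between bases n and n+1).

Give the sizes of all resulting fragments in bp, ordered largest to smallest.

2420, 2181, 1694, 549 bp

Linear molecule, 3 cuts → 4 fragments:
  2420 − 0 = 2420 bp
  4114 − 2420 = 1694 bp
  4663 − 4114 = 549 bp
  6844 − 4663 = 2181 bp
Sorted largest to smallest: 2420, 2181, 1694, 549 bp.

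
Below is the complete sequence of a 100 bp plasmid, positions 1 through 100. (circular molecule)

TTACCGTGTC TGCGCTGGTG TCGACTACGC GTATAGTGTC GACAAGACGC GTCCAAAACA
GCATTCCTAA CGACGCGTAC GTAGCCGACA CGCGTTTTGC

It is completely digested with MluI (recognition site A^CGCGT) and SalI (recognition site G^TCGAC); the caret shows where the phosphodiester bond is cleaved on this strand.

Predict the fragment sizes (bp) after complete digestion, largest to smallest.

30, 26, 17, 11, 9, 7 bp

MluI sites (ACGCGT) start at positions 27, 47, 73, 90.
MluI cuts after the first base of each site, so after positions 27, 47, 73, 90.
SalI sites (GTCGAC) start at positions 20, 38.
SalI cuts after the first base of each site, so after positions 20, 38.
Combined cut positions: 20, 27, 38, 47, 73, 90.
Circular molecule, 6 cuts → 6 fragments:
  21–27 → 7 bp
  28–38 → 11 bp
  39–47 → 9 bp
  48–73 → 26 bp
  74–90 → 17 bp
  91–100 then 1–20 → 10 + 20 = 30 bp
Sorted largest to smallest: 30, 26, 17, 11, 9, 7 bp.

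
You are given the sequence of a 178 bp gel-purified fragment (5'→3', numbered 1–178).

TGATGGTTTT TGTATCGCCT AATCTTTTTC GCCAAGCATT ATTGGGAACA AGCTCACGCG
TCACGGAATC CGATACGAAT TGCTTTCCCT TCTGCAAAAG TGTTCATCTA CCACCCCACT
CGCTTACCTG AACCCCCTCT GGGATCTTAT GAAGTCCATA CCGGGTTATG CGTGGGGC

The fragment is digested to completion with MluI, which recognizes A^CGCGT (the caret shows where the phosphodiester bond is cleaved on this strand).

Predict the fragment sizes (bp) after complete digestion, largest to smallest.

122, 56 bp

The MluI site (ACGCGT) starts at position 56.
MluI cuts after the first base of each site, so after position 56.
Linear molecule, 1 cut → 2 fragments:
  1–56 → 56 bp
  57–178 → 122 bp
Sorted largest to smallest: 122, 56 bp.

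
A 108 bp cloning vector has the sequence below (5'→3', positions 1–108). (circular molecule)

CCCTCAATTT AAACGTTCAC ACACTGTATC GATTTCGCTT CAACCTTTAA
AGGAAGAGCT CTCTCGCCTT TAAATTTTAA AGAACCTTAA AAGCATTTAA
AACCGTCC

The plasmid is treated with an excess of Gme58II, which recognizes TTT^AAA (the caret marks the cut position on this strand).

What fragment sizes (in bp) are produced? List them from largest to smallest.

Gme58II sites (TTTAAA) start at positions 8, 46, 69, 76, 96.
Gme58II cuts after base 3 of each site, so after positions 10, 48, 71, 78, 98.
Circular molecule, 5 cuts → 5 fragments:
  11–48 → 38 bp
  49–71 → 23 bp
  72–78 → 7 bp
  79–98 → 20 bp
  99–108 then 1–10 → 10 + 10 = 20 bp
Sorted largest to smallest: 38, 23, 20, 20, 7 bp.

38, 23, 20, 20, 7 bp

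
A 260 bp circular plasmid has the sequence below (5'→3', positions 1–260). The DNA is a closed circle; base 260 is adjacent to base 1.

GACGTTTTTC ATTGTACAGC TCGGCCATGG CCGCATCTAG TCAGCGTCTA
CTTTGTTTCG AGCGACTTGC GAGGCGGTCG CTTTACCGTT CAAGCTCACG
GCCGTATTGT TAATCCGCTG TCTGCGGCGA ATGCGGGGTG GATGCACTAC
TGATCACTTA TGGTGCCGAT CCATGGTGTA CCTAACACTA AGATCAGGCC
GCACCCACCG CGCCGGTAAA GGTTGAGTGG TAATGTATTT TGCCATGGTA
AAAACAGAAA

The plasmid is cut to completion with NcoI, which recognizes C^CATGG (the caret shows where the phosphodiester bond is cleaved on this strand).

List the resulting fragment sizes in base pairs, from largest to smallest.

NcoI sites (CCATGG) start at positions 25, 171, 243.
NcoI cuts after the first base of each site, so after positions 25, 171, 243.
Circular molecule, 3 cuts → 3 fragments:
  26–171 → 146 bp
  172–243 → 72 bp
  244–260 then 1–25 → 17 + 25 = 42 bp
Sorted largest to smallest: 146, 72, 42 bp.

146, 72, 42 bp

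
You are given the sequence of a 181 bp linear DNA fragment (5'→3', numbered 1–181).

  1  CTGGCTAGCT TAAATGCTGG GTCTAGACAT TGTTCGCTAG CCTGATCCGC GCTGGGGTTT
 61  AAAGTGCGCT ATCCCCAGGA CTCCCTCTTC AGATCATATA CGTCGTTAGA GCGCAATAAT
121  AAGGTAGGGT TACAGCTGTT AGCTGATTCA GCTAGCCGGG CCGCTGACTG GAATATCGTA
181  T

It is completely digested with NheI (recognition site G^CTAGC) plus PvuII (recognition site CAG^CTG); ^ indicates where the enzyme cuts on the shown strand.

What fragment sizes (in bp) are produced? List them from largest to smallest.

99, 32, 30, 16, 4 bp

NheI sites (GCTAGC) start at positions 4, 36, 151.
NheI cuts after the first base of each site, so after positions 4, 36, 151.
The PvuII site (CAGCTG) starts at position 133.
PvuII cuts after base 3 of each site, so after position 135.
Combined cut positions: 4, 36, 135, 151.
Linear molecule, 4 cuts → 5 fragments:
  1–4 → 4 bp
  5–36 → 32 bp
  37–135 → 99 bp
  136–151 → 16 bp
  152–181 → 30 bp
Sorted largest to smallest: 99, 32, 30, 16, 4 bp.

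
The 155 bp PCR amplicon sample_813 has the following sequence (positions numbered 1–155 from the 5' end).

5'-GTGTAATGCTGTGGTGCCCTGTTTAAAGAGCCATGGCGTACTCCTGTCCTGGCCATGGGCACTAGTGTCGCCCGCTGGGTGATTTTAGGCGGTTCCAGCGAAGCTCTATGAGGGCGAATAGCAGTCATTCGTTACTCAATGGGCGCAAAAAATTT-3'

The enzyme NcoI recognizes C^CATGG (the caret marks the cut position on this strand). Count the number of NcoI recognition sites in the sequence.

CCATGG occurs starting at positions 31, 53.
NcoI cuts at 2 sites.

2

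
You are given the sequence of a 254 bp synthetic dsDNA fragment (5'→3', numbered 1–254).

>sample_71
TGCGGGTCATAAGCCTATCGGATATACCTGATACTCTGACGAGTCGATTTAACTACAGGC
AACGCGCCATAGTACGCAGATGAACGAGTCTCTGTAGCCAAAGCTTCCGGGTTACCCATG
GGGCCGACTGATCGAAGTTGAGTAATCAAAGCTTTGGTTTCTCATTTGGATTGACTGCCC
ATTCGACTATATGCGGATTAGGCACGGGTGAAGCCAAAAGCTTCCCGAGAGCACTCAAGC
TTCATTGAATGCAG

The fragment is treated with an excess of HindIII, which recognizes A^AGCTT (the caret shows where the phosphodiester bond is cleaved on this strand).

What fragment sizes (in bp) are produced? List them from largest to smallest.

101, 69, 48, 19, 17 bp

HindIII sites (AAGCTT) start at positions 101, 149, 218, 237.
HindIII cuts after the first base of each site, so after positions 101, 149, 218, 237.
Linear molecule, 4 cuts → 5 fragments:
  1–101 → 101 bp
  102–149 → 48 bp
  150–218 → 69 bp
  219–237 → 19 bp
  238–254 → 17 bp
Sorted largest to smallest: 101, 69, 48, 19, 17 bp.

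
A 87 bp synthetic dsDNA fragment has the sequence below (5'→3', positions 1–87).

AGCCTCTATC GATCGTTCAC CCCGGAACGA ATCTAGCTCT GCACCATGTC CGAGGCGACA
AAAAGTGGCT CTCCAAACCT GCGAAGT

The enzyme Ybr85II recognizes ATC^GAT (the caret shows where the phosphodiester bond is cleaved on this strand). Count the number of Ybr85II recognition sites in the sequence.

ATCGAT occurs starting at position 8.
Ybr85II cuts at 1 site.

1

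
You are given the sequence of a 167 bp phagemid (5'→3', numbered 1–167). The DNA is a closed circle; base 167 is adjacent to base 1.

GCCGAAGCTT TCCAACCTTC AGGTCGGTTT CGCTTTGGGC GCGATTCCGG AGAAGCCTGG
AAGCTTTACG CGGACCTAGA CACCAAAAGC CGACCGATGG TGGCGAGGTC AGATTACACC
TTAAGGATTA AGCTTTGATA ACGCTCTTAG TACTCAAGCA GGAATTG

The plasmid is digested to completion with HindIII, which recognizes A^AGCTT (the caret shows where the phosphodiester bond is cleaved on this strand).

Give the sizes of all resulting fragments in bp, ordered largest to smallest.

69, 56, 42 bp

HindIII sites (AAGCTT) start at positions 5, 61, 130.
HindIII cuts after the first base of each site, so after positions 5, 61, 130.
Circular molecule, 3 cuts → 3 fragments:
  6–61 → 56 bp
  62–130 → 69 bp
  131–167 then 1–5 → 37 + 5 = 42 bp
Sorted largest to smallest: 69, 56, 42 bp.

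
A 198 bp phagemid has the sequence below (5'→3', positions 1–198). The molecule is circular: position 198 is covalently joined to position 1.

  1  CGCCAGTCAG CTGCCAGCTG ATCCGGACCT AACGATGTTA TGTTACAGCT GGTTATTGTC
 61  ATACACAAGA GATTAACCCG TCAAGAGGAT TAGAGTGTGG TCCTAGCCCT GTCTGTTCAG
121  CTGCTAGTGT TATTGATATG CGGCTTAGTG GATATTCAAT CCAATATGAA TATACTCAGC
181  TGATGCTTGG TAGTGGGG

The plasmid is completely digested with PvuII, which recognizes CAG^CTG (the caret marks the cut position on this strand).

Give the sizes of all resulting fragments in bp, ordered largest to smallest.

72, 59, 31, 29, 7 bp

PvuII sites (CAGCTG) start at positions 8, 15, 46, 118, 177.
PvuII cuts after base 3 of each site, so after positions 10, 17, 48, 120, 179.
Circular molecule, 5 cuts → 5 fragments:
  11–17 → 7 bp
  18–48 → 31 bp
  49–120 → 72 bp
  121–179 → 59 bp
  180–198 then 1–10 → 19 + 10 = 29 bp
Sorted largest to smallest: 72, 59, 31, 29, 7 bp.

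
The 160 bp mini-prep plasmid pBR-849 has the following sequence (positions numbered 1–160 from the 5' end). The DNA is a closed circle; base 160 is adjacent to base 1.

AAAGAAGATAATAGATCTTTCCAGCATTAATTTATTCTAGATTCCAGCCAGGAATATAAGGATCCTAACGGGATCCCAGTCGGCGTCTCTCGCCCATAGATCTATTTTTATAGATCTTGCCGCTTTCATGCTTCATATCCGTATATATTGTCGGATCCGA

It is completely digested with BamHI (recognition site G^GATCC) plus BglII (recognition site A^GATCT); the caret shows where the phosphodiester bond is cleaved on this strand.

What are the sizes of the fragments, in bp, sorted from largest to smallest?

47, 41, 27, 20, 14, 11 bp

BamHI sites (GGATCC) start at positions 60, 71, 153.
BamHI cuts after the first base of each site, so after positions 60, 71, 153.
BglII sites (AGATCT) start at positions 13, 98, 112.
BglII cuts after the first base of each site, so after positions 13, 98, 112.
Combined cut positions: 13, 60, 71, 98, 112, 153.
Circular molecule, 6 cuts → 6 fragments:
  14–60 → 47 bp
  61–71 → 11 bp
  72–98 → 27 bp
  99–112 → 14 bp
  113–153 → 41 bp
  154–160 then 1–13 → 7 + 13 = 20 bp
Sorted largest to smallest: 47, 41, 27, 20, 14, 11 bp.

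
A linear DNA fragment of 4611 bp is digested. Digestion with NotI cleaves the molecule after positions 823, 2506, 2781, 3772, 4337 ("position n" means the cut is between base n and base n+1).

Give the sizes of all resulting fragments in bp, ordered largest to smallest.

1683, 991, 823, 565, 275, 274 bp

Linear molecule, 5 cuts → 6 fragments:
  823 − 0 = 823 bp
  2506 − 823 = 1683 bp
  2781 − 2506 = 275 bp
  3772 − 2781 = 991 bp
  4337 − 3772 = 565 bp
  4611 − 4337 = 274 bp
Sorted largest to smallest: 1683, 991, 823, 565, 275, 274 bp.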